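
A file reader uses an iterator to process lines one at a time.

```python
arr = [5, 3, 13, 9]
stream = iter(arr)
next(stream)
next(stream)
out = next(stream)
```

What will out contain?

Step 1: Create iterator over [5, 3, 13, 9].
Step 2: next() consumes 5.
Step 3: next() consumes 3.
Step 4: next() returns 13.
Therefore out = 13.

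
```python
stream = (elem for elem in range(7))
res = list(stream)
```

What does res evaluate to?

Step 1: Generator expression iterates range(7): [0, 1, 2, 3, 4, 5, 6].
Step 2: list() collects all values.
Therefore res = [0, 1, 2, 3, 4, 5, 6].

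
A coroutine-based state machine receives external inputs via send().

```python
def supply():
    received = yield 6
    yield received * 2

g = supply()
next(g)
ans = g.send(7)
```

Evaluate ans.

Step 1: next(g) advances to first yield, producing 6.
Step 2: send(7) resumes, received = 7.
Step 3: yield received * 2 = 7 * 2 = 14.
Therefore ans = 14.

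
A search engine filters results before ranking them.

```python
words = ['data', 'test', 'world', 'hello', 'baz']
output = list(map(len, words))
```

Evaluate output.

Step 1: Map len() to each word:
  'data' -> 4
  'test' -> 4
  'world' -> 5
  'hello' -> 5
  'baz' -> 3
Therefore output = [4, 4, 5, 5, 3].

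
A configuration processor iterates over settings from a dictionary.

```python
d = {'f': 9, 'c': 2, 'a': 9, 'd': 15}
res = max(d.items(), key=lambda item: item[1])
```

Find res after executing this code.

Step 1: Find item with maximum value:
  ('f', 9)
  ('c', 2)
  ('a', 9)
  ('d', 15)
Step 2: Maximum value is 15 at key 'd'.
Therefore res = ('d', 15).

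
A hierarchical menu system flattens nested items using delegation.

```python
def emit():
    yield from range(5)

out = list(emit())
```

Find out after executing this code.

Step 1: yield from delegates to the iterable, yielding each element.
Step 2: Collected values: [0, 1, 2, 3, 4].
Therefore out = [0, 1, 2, 3, 4].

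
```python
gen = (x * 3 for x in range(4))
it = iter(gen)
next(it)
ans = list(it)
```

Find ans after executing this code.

Step 1: Generator produces [0, 3, 6, 9].
Step 2: next(it) consumes first element (0).
Step 3: list(it) collects remaining: [3, 6, 9].
Therefore ans = [3, 6, 9].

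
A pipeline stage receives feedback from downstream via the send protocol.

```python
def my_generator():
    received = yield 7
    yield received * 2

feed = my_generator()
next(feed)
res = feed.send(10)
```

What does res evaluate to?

Step 1: next(feed) advances to first yield, producing 7.
Step 2: send(10) resumes, received = 10.
Step 3: yield received * 2 = 10 * 2 = 20.
Therefore res = 20.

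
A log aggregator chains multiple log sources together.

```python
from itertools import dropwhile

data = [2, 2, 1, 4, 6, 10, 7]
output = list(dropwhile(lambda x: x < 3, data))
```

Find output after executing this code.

Step 1: dropwhile drops elements while < 3:
  2 < 3: dropped
  2 < 3: dropped
  1 < 3: dropped
  4: kept (dropping stopped)
Step 2: Remaining elements kept regardless of condition.
Therefore output = [4, 6, 10, 7].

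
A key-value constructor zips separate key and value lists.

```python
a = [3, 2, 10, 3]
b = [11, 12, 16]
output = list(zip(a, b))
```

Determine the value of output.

Step 1: zip stops at shortest (len(a)=4, len(b)=3):
  Index 0: (3, 11)
  Index 1: (2, 12)
  Index 2: (10, 16)
Step 2: Last element of a (3) has no pair, dropped.
Therefore output = [(3, 11), (2, 12), (10, 16)].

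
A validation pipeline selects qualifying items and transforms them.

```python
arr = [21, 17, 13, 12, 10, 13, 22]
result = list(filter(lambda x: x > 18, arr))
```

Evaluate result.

Step 1: Filter elements > 18:
  21: kept
  17: removed
  13: removed
  12: removed
  10: removed
  13: removed
  22: kept
Therefore result = [21, 22].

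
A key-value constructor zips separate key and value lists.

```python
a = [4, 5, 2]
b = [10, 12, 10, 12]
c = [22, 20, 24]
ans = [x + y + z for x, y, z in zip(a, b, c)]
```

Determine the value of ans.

Step 1: zip three lists (truncates to shortest, len=3):
  4 + 10 + 22 = 36
  5 + 12 + 20 = 37
  2 + 10 + 24 = 36
Therefore ans = [36, 37, 36].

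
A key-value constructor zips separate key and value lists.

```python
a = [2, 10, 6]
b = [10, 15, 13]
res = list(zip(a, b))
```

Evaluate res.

Step 1: zip pairs elements at same index:
  Index 0: (2, 10)
  Index 1: (10, 15)
  Index 2: (6, 13)
Therefore res = [(2, 10), (10, 15), (6, 13)].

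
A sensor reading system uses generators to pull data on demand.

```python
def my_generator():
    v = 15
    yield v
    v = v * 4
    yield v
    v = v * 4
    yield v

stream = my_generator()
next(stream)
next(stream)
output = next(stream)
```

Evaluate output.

Step 1: Trace through generator execution:
  Yield 1: v starts at 15, yield 15
  Yield 2: v = 15 * 4 = 60, yield 60
  Yield 3: v = 60 * 4 = 240, yield 240
Step 2: First next() gets 15, second next() gets the second value, third next() yields 240.
Therefore output = 240.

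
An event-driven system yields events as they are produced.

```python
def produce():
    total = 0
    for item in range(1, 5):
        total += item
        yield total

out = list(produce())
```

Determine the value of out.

Step 1: Generator accumulates running sum:
  item=1: total = 1, yield 1
  item=2: total = 3, yield 3
  item=3: total = 6, yield 6
  item=4: total = 10, yield 10
Therefore out = [1, 3, 6, 10].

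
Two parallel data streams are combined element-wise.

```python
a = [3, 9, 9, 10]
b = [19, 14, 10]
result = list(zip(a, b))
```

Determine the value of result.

Step 1: zip stops at shortest (len(a)=4, len(b)=3):
  Index 0: (3, 19)
  Index 1: (9, 14)
  Index 2: (9, 10)
Step 2: Last element of a (10) has no pair, dropped.
Therefore result = [(3, 19), (9, 14), (9, 10)].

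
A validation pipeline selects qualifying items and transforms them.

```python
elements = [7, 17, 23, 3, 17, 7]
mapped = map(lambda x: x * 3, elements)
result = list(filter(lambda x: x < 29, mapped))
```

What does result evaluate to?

Step 1: Map x * 3:
  7 -> 21
  17 -> 51
  23 -> 69
  3 -> 9
  17 -> 51
  7 -> 21
Step 2: Filter for < 29:
  21: kept
  51: removed
  69: removed
  9: kept
  51: removed
  21: kept
Therefore result = [21, 9, 21].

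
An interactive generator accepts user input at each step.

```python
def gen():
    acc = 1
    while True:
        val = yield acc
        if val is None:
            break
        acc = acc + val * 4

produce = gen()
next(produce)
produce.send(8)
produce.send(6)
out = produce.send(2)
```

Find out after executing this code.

Step 1: next() -> yield acc=1.
Step 2: send(8) -> val=8, acc = 1 + 8*4 = 33, yield 33.
Step 3: send(6) -> val=6, acc = 33 + 6*4 = 57, yield 57.
Step 4: send(2) -> val=2, acc = 57 + 2*4 = 65, yield 65.
Therefore out = 65.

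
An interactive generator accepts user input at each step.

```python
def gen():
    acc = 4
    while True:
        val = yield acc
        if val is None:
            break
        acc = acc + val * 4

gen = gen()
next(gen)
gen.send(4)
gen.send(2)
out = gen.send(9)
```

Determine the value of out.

Step 1: next() -> yield acc=4.
Step 2: send(4) -> val=4, acc = 4 + 4*4 = 20, yield 20.
Step 3: send(2) -> val=2, acc = 20 + 2*4 = 28, yield 28.
Step 4: send(9) -> val=9, acc = 28 + 9*4 = 64, yield 64.
Therefore out = 64.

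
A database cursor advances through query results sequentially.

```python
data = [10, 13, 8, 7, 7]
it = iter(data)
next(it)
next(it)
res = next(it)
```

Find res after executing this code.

Step 1: Create iterator over [10, 13, 8, 7, 7].
Step 2: next() consumes 10.
Step 3: next() consumes 13.
Step 4: next() returns 8.
Therefore res = 8.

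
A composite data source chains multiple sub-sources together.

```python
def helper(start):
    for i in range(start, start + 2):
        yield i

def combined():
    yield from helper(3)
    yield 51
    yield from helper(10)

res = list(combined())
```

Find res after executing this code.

Step 1: combined() delegates to helper(3):
  yield 3
  yield 4
Step 2: yield 51
Step 3: Delegates to helper(10):
  yield 10
  yield 11
Therefore res = [3, 4, 51, 10, 11].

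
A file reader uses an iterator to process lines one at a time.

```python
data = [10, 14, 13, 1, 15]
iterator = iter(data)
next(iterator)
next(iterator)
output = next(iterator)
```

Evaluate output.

Step 1: Create iterator over [10, 14, 13, 1, 15].
Step 2: next() consumes 10.
Step 3: next() consumes 14.
Step 4: next() returns 13.
Therefore output = 13.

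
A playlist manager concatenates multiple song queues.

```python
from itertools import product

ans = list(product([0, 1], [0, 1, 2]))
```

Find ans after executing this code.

Step 1: product([0, 1], [0, 1, 2]) gives all pairs:
  (0, 0)
  (0, 1)
  (0, 2)
  (1, 0)
  (1, 1)
  (1, 2)
Therefore ans = [(0, 0), (0, 1), (0, 2), (1, 0), (1, 1), (1, 2)].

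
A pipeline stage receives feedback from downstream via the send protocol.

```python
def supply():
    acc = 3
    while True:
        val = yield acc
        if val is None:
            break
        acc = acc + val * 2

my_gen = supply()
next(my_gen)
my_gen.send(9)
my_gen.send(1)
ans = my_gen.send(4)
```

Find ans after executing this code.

Step 1: next() -> yield acc=3.
Step 2: send(9) -> val=9, acc = 3 + 9*2 = 21, yield 21.
Step 3: send(1) -> val=1, acc = 21 + 1*2 = 23, yield 23.
Step 4: send(4) -> val=4, acc = 23 + 4*2 = 31, yield 31.
Therefore ans = 31.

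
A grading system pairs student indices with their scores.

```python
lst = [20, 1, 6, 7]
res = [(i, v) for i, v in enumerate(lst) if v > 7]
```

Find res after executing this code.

Step 1: Filter enumerate([20, 1, 6, 7]) keeping v > 7:
  (0, 20): 20 > 7, included
  (1, 1): 1 <= 7, excluded
  (2, 6): 6 <= 7, excluded
  (3, 7): 7 <= 7, excluded
Therefore res = [(0, 20)].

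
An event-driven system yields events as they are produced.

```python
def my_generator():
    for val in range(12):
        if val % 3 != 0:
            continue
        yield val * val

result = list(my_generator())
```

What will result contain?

Step 1: Only yield val**2 when val is divisible by 3:
  val=0: 0 % 3 == 0, yield 0**2 = 0
  val=3: 3 % 3 == 0, yield 3**2 = 9
  val=6: 6 % 3 == 0, yield 6**2 = 36
  val=9: 9 % 3 == 0, yield 9**2 = 81
Therefore result = [0, 9, 36, 81].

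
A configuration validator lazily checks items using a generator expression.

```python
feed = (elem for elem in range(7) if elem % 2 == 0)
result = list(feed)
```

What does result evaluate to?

Step 1: Filter range(7) keeping only even values:
  elem=0: even, included
  elem=1: odd, excluded
  elem=2: even, included
  elem=3: odd, excluded
  elem=4: even, included
  elem=5: odd, excluded
  elem=6: even, included
Therefore result = [0, 2, 4, 6].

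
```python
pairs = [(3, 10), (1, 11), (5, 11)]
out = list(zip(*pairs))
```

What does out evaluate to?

Step 1: zip(*pairs) transposes: unzips [(3, 10), (1, 11), (5, 11)] into separate sequences.
Step 2: First elements: (3, 1, 5), second elements: (10, 11, 11).
Therefore out = [(3, 1, 5), (10, 11, 11)].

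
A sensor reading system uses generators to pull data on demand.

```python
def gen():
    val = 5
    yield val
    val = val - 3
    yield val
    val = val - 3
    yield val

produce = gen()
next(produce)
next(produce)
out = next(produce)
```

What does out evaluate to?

Step 1: Trace through generator execution:
  Yield 1: val starts at 5, yield 5
  Yield 2: val = 5 - 3 = 2, yield 2
  Yield 3: val = 2 - 3 = -1, yield -1
Step 2: First next() gets 5, second next() gets the second value, third next() yields -1.
Therefore out = -1.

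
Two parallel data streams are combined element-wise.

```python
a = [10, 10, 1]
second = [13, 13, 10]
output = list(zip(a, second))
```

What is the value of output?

Step 1: zip pairs elements at same index:
  Index 0: (10, 13)
  Index 1: (10, 13)
  Index 2: (1, 10)
Therefore output = [(10, 13), (10, 13), (1, 10)].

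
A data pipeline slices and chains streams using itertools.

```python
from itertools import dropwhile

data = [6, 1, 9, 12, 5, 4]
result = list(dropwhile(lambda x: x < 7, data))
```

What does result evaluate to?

Step 1: dropwhile drops elements while < 7:
  6 < 7: dropped
  1 < 7: dropped
  9: kept (dropping stopped)
Step 2: Remaining elements kept regardless of condition.
Therefore result = [9, 12, 5, 4].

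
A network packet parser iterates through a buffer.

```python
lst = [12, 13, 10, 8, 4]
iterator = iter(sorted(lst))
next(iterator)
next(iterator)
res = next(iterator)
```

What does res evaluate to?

Step 1: sorted([12, 13, 10, 8, 4]) = [4, 8, 10, 12, 13].
Step 2: Create iterator and skip 2 elements.
Step 3: next() returns 10.
Therefore res = 10.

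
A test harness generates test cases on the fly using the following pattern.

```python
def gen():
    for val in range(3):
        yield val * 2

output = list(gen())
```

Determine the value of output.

Step 1: For each val in range(3), yield val * 2:
  val=0: yield 0 * 2 = 0
  val=1: yield 1 * 2 = 2
  val=2: yield 2 * 2 = 4
Therefore output = [0, 2, 4].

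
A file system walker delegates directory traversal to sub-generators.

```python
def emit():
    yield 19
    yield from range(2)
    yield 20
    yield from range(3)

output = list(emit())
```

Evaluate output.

Step 1: Trace yields in order:
  yield 19
  yield 0
  yield 1
  yield 20
  yield 0
  yield 1
  yield 2
Therefore output = [19, 0, 1, 20, 0, 1, 2].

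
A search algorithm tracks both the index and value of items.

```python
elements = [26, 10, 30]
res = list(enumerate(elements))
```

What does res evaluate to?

Step 1: enumerate pairs each element with its index:
  (0, 26)
  (1, 10)
  (2, 30)
Therefore res = [(0, 26), (1, 10), (2, 30)].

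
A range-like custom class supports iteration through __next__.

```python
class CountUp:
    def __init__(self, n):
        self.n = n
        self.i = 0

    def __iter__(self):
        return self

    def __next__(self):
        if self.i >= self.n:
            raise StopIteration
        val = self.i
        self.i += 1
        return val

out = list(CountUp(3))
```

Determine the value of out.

Step 1: CountUp(3) creates an iterator counting 0 to 2.
Step 2: list() consumes all values: [0, 1, 2].
Therefore out = [0, 1, 2].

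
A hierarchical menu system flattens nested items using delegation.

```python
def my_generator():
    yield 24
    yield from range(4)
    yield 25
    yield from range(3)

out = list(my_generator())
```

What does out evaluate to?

Step 1: Trace yields in order:
  yield 24
  yield 0
  yield 1
  yield 2
  yield 3
  yield 25
  yield 0
  yield 1
  yield 2
Therefore out = [24, 0, 1, 2, 3, 25, 0, 1, 2].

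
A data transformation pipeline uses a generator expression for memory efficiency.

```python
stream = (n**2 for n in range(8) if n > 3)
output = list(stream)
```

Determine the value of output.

Step 1: For range(8), keep n > 3, then square:
  n=0: 0 <= 3, excluded
  n=1: 1 <= 3, excluded
  n=2: 2 <= 3, excluded
  n=3: 3 <= 3, excluded
  n=4: 4 > 3, yield 4**2 = 16
  n=5: 5 > 3, yield 5**2 = 25
  n=6: 6 > 3, yield 6**2 = 36
  n=7: 7 > 3, yield 7**2 = 49
Therefore output = [16, 25, 36, 49].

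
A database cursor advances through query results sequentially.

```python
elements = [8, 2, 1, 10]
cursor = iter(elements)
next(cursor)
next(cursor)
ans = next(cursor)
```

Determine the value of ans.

Step 1: Create iterator over [8, 2, 1, 10].
Step 2: next() consumes 8.
Step 3: next() consumes 2.
Step 4: next() returns 1.
Therefore ans = 1.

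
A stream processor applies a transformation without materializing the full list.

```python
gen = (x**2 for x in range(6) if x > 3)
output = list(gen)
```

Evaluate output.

Step 1: For range(6), keep x > 3, then square:
  x=0: 0 <= 3, excluded
  x=1: 1 <= 3, excluded
  x=2: 2 <= 3, excluded
  x=3: 3 <= 3, excluded
  x=4: 4 > 3, yield 4**2 = 16
  x=5: 5 > 3, yield 5**2 = 25
Therefore output = [16, 25].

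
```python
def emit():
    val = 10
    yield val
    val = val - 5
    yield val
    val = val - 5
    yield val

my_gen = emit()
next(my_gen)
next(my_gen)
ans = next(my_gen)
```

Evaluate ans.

Step 1: Trace through generator execution:
  Yield 1: val starts at 10, yield 10
  Yield 2: val = 10 - 5 = 5, yield 5
  Yield 3: val = 5 - 5 = 0, yield 0
Step 2: First next() gets 10, second next() gets the second value, third next() yields 0.
Therefore ans = 0.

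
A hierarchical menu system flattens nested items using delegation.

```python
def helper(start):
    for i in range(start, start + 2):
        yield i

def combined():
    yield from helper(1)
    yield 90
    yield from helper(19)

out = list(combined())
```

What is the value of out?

Step 1: combined() delegates to helper(1):
  yield 1
  yield 2
Step 2: yield 90
Step 3: Delegates to helper(19):
  yield 19
  yield 20
Therefore out = [1, 2, 90, 19, 20].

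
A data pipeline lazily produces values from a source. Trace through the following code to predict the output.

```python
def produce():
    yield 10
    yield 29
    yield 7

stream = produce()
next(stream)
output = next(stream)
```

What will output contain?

Step 1: produce() creates a generator.
Step 2: next(stream) yields 10 (consumed and discarded).
Step 3: next(stream) yields 29, assigned to output.
Therefore output = 29.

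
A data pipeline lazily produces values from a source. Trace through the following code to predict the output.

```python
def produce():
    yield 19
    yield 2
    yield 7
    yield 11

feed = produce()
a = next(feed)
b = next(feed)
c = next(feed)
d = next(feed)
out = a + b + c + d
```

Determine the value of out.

Step 1: Create generator and consume all values:
  a = next(feed) = 19
  b = next(feed) = 2
  c = next(feed) = 7
  d = next(feed) = 11
Step 2: out = 19 + 2 + 7 + 11 = 39.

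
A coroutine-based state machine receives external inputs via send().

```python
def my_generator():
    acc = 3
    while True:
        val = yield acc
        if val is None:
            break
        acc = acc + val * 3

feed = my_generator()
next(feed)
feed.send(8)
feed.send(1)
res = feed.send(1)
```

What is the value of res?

Step 1: next() -> yield acc=3.
Step 2: send(8) -> val=8, acc = 3 + 8*3 = 27, yield 27.
Step 3: send(1) -> val=1, acc = 27 + 1*3 = 30, yield 30.
Step 4: send(1) -> val=1, acc = 30 + 1*3 = 33, yield 33.
Therefore res = 33.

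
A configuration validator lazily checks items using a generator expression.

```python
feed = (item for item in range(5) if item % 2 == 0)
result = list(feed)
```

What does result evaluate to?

Step 1: Filter range(5) keeping only even values:
  item=0: even, included
  item=1: odd, excluded
  item=2: even, included
  item=3: odd, excluded
  item=4: even, included
Therefore result = [0, 2, 4].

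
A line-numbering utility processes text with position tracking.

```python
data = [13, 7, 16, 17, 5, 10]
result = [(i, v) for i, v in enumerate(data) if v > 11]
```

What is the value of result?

Step 1: Filter enumerate([13, 7, 16, 17, 5, 10]) keeping v > 11:
  (0, 13): 13 > 11, included
  (1, 7): 7 <= 11, excluded
  (2, 16): 16 > 11, included
  (3, 17): 17 > 11, included
  (4, 5): 5 <= 11, excluded
  (5, 10): 10 <= 11, excluded
Therefore result = [(0, 13), (2, 16), (3, 17)].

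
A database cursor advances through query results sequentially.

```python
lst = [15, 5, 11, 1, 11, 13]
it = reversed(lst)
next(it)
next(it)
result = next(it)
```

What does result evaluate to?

Step 1: reversed([15, 5, 11, 1, 11, 13]) gives iterator: [13, 11, 1, 11, 5, 15].
Step 2: First next() = 13, second next() = 11.
Step 3: Third next() = 1.
Therefore result = 1.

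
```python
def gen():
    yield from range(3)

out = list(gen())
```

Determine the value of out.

Step 1: yield from delegates to the iterable, yielding each element.
Step 2: Collected values: [0, 1, 2].
Therefore out = [0, 1, 2].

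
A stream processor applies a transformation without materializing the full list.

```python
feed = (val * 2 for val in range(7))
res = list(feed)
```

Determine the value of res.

Step 1: For each val in range(7), compute val*2:
  val=0: 0*2 = 0
  val=1: 1*2 = 2
  val=2: 2*2 = 4
  val=3: 3*2 = 6
  val=4: 4*2 = 8
  val=5: 5*2 = 10
  val=6: 6*2 = 12
Therefore res = [0, 2, 4, 6, 8, 10, 12].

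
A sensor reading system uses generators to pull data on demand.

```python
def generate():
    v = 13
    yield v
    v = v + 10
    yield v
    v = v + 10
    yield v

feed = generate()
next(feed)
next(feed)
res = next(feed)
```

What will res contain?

Step 1: Trace through generator execution:
  Yield 1: v starts at 13, yield 13
  Yield 2: v = 13 + 10 = 23, yield 23
  Yield 3: v = 23 + 10 = 33, yield 33
Step 2: First next() gets 13, second next() gets the second value, third next() yields 33.
Therefore res = 33.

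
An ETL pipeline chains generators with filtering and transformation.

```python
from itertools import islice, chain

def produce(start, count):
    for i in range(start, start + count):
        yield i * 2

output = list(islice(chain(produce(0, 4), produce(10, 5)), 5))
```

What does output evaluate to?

Step 1: produce(0, 4) yields [0, 2, 4, 6].
Step 2: produce(10, 5) yields [20, 22, 24, 26, 28].
Step 3: chain concatenates: [0, 2, 4, 6, 20, 22, 24, 26, 28].
Step 4: islice takes first 5: [0, 2, 4, 6, 20].
Therefore output = [0, 2, 4, 6, 20].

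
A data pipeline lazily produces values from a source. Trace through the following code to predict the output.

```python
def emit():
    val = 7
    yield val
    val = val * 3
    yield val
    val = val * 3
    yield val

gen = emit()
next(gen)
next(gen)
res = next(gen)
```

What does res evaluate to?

Step 1: Trace through generator execution:
  Yield 1: val starts at 7, yield 7
  Yield 2: val = 7 * 3 = 21, yield 21
  Yield 3: val = 21 * 3 = 63, yield 63
Step 2: First next() gets 7, second next() gets the second value, third next() yields 63.
Therefore res = 63.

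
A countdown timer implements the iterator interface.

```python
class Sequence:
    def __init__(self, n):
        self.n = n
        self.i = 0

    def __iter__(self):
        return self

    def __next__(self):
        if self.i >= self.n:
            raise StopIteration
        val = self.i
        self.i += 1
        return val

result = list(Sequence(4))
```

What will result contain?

Step 1: Sequence(4) creates an iterator counting 0 to 3.
Step 2: list() consumes all values: [0, 1, 2, 3].
Therefore result = [0, 1, 2, 3].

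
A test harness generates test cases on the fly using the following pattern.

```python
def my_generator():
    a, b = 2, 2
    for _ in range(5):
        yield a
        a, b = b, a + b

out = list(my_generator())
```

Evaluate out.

Step 1: Fibonacci-like sequence starting with a=2, b=2:
  Iteration 1: yield a=2, then a,b = 2,4
  Iteration 2: yield a=2, then a,b = 4,6
  Iteration 3: yield a=4, then a,b = 6,10
  Iteration 4: yield a=6, then a,b = 10,16
  Iteration 5: yield a=10, then a,b = 16,26
Therefore out = [2, 2, 4, 6, 10].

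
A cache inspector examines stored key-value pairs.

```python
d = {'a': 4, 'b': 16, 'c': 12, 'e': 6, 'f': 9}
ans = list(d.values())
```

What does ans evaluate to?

Step 1: d.values() returns the dictionary values in insertion order.
Therefore ans = [4, 16, 12, 6, 9].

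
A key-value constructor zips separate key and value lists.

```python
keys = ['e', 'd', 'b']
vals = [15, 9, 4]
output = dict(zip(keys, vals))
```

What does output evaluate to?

Step 1: zip pairs keys with values:
  'e' -> 15
  'd' -> 9
  'b' -> 4
Therefore output = {'e': 15, 'd': 9, 'b': 4}.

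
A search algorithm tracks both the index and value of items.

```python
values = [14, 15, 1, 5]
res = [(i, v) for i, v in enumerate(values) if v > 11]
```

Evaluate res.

Step 1: Filter enumerate([14, 15, 1, 5]) keeping v > 11:
  (0, 14): 14 > 11, included
  (1, 15): 15 > 11, included
  (2, 1): 1 <= 11, excluded
  (3, 5): 5 <= 11, excluded
Therefore res = [(0, 14), (1, 15)].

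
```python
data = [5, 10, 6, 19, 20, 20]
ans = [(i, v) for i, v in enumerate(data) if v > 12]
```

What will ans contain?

Step 1: Filter enumerate([5, 10, 6, 19, 20, 20]) keeping v > 12:
  (0, 5): 5 <= 12, excluded
  (1, 10): 10 <= 12, excluded
  (2, 6): 6 <= 12, excluded
  (3, 19): 19 > 12, included
  (4, 20): 20 > 12, included
  (5, 20): 20 > 12, included
Therefore ans = [(3, 19), (4, 20), (5, 20)].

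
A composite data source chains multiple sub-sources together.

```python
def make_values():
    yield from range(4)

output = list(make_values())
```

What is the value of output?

Step 1: yield from delegates to the iterable, yielding each element.
Step 2: Collected values: [0, 1, 2, 3].
Therefore output = [0, 1, 2, 3].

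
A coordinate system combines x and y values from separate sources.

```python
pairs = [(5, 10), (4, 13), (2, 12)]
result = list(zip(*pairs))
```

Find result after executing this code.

Step 1: zip(*pairs) transposes: unzips [(5, 10), (4, 13), (2, 12)] into separate sequences.
Step 2: First elements: (5, 4, 2), second elements: (10, 13, 12).
Therefore result = [(5, 4, 2), (10, 13, 12)].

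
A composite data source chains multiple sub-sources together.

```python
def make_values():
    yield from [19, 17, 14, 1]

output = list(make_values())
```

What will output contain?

Step 1: yield from delegates to the iterable, yielding each element.
Step 2: Collected values: [19, 17, 14, 1].
Therefore output = [19, 17, 14, 1].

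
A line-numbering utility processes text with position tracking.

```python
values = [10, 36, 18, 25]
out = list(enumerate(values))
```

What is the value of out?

Step 1: enumerate pairs each element with its index:
  (0, 10)
  (1, 36)
  (2, 18)
  (3, 25)
Therefore out = [(0, 10), (1, 36), (2, 18), (3, 25)].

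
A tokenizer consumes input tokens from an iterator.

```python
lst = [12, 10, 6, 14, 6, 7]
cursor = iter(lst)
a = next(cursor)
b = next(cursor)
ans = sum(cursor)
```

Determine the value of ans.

Step 1: Create iterator over [12, 10, 6, 14, 6, 7].
Step 2: a = next() = 12, b = next() = 10.
Step 3: sum() of remaining [6, 14, 6, 7] = 33.
Therefore ans = 33.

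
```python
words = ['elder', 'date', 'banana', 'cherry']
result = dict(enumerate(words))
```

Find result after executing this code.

Step 1: enumerate pairs indices with words:
  0 -> 'elder'
  1 -> 'date'
  2 -> 'banana'
  3 -> 'cherry'
Therefore result = {0: 'elder', 1: 'date', 2: 'banana', 3: 'cherry'}.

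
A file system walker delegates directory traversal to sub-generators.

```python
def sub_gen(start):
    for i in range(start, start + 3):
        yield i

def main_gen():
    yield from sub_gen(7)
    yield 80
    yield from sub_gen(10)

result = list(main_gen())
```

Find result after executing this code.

Step 1: main_gen() delegates to sub_gen(7):
  yield 7
  yield 8
  yield 9
Step 2: yield 80
Step 3: Delegates to sub_gen(10):
  yield 10
  yield 11
  yield 12
Therefore result = [7, 8, 9, 80, 10, 11, 12].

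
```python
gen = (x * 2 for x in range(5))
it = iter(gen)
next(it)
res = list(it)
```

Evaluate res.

Step 1: Generator produces [0, 2, 4, 6, 8].
Step 2: next(it) consumes first element (0).
Step 3: list(it) collects remaining: [2, 4, 6, 8].
Therefore res = [2, 4, 6, 8].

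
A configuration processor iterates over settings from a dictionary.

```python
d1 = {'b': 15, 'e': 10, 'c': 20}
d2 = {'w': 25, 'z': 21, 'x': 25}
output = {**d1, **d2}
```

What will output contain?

Step 1: Merge d1 and d2 (d2 values override on key conflicts).
Step 2: d1 has keys ['b', 'e', 'c'], d2 has keys ['w', 'z', 'x'].
Therefore output = {'b': 15, 'e': 10, 'c': 20, 'w': 25, 'z': 21, 'x': 25}.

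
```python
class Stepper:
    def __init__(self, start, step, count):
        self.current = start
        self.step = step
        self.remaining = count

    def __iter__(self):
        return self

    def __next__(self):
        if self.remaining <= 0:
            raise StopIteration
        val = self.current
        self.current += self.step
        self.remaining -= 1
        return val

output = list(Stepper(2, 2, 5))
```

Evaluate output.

Step 1: Stepper starts at 2, increments by 2, for 5 steps:
  Yield 2, then current += 2
  Yield 4, then current += 2
  Yield 6, then current += 2
  Yield 8, then current += 2
  Yield 10, then current += 2
Therefore output = [2, 4, 6, 8, 10].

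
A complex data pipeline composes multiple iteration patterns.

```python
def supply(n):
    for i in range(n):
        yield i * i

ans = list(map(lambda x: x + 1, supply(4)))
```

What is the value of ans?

Step 1: supply(4) yields squares: [0, 1, 4, 9].
Step 2: map adds 1 to each: [1, 2, 5, 10].
Therefore ans = [1, 2, 5, 10].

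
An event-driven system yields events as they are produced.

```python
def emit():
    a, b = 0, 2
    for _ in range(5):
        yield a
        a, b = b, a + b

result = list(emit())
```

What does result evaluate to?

Step 1: Fibonacci-like sequence starting with a=0, b=2:
  Iteration 1: yield a=0, then a,b = 2,2
  Iteration 2: yield a=2, then a,b = 2,4
  Iteration 3: yield a=2, then a,b = 4,6
  Iteration 4: yield a=4, then a,b = 6,10
  Iteration 5: yield a=6, then a,b = 10,16
Therefore result = [0, 2, 2, 4, 6].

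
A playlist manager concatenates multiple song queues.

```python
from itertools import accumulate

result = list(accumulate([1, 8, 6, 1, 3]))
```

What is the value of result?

Step 1: accumulate computes running sums:
  + 1 = 1
  + 8 = 9
  + 6 = 15
  + 1 = 16
  + 3 = 19
Therefore result = [1, 9, 15, 16, 19].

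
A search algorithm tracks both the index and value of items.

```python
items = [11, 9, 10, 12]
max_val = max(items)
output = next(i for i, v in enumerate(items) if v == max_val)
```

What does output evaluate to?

Step 1: max([11, 9, 10, 12]) = 12.
Step 2: Find first index where value == 12:
  Index 0: 11 != 12
  Index 1: 9 != 12
  Index 2: 10 != 12
  Index 3: 12 == 12, found!
Therefore output = 3.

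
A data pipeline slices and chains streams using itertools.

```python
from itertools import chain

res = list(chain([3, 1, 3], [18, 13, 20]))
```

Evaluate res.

Step 1: chain() concatenates iterables: [3, 1, 3] + [18, 13, 20].
Therefore res = [3, 1, 3, 18, 13, 20].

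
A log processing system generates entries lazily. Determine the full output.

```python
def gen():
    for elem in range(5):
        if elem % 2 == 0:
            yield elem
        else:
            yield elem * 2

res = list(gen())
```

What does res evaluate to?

Step 1: For each elem in range(5), yield elem if even, else elem*2:
  elem=0 (even): yield 0
  elem=1 (odd): yield 1*2 = 2
  elem=2 (even): yield 2
  elem=3 (odd): yield 3*2 = 6
  elem=4 (even): yield 4
Therefore res = [0, 2, 2, 6, 4].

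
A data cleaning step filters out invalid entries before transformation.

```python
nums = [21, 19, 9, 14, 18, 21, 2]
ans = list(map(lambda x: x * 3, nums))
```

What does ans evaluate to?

Step 1: Apply lambda x: x * 3 to each element:
  21 -> 63
  19 -> 57
  9 -> 27
  14 -> 42
  18 -> 54
  21 -> 63
  2 -> 6
Therefore ans = [63, 57, 27, 42, 54, 63, 6].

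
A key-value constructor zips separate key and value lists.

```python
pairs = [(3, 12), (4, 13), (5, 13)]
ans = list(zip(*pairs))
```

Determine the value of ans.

Step 1: zip(*pairs) transposes: unzips [(3, 12), (4, 13), (5, 13)] into separate sequences.
Step 2: First elements: (3, 4, 5), second elements: (12, 13, 13).
Therefore ans = [(3, 4, 5), (12, 13, 13)].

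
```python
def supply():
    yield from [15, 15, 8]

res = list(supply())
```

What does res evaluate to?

Step 1: yield from delegates to the iterable, yielding each element.
Step 2: Collected values: [15, 15, 8].
Therefore res = [15, 15, 8].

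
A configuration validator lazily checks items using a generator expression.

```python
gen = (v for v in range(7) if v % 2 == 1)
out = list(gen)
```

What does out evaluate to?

Step 1: Filter range(7) keeping only odd values:
  v=0: even, excluded
  v=1: odd, included
  v=2: even, excluded
  v=3: odd, included
  v=4: even, excluded
  v=5: odd, included
  v=6: even, excluded
Therefore out = [1, 3, 5].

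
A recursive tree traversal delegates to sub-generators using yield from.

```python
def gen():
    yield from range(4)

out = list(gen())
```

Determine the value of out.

Step 1: yield from delegates to the iterable, yielding each element.
Step 2: Collected values: [0, 1, 2, 3].
Therefore out = [0, 1, 2, 3].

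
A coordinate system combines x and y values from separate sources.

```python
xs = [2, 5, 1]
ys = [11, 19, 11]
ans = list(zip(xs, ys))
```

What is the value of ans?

Step 1: zip pairs elements at same index:
  Index 0: (2, 11)
  Index 1: (5, 19)
  Index 2: (1, 11)
Therefore ans = [(2, 11), (5, 19), (1, 11)].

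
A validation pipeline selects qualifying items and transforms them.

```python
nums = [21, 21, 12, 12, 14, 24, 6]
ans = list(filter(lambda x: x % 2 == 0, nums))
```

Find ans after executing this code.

Step 1: Filter elements divisible by 2:
  21 % 2 = 1: removed
  21 % 2 = 1: removed
  12 % 2 = 0: kept
  12 % 2 = 0: kept
  14 % 2 = 0: kept
  24 % 2 = 0: kept
  6 % 2 = 0: kept
Therefore ans = [12, 12, 14, 24, 6].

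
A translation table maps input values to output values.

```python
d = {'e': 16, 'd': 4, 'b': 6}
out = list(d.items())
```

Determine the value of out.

Step 1: d.items() returns (key, value) pairs in insertion order.
Therefore out = [('e', 16), ('d', 4), ('b', 6)].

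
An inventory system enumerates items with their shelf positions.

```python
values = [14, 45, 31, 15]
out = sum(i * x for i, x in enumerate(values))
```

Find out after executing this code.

Step 1: Compute i * x for each (i, x) in enumerate([14, 45, 31, 15]):
  i=0, x=14: 0*14 = 0
  i=1, x=45: 1*45 = 45
  i=2, x=31: 2*31 = 62
  i=3, x=15: 3*15 = 45
Step 2: sum = 0 + 45 + 62 + 45 = 152.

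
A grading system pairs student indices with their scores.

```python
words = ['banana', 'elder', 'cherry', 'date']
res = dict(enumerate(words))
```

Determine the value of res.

Step 1: enumerate pairs indices with words:
  0 -> 'banana'
  1 -> 'elder'
  2 -> 'cherry'
  3 -> 'date'
Therefore res = {0: 'banana', 1: 'elder', 2: 'cherry', 3: 'date'}.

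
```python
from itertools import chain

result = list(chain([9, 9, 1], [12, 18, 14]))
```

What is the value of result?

Step 1: chain() concatenates iterables: [9, 9, 1] + [12, 18, 14].
Therefore result = [9, 9, 1, 12, 18, 14].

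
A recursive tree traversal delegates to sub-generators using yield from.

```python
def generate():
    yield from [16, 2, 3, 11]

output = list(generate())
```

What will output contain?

Step 1: yield from delegates to the iterable, yielding each element.
Step 2: Collected values: [16, 2, 3, 11].
Therefore output = [16, 2, 3, 11].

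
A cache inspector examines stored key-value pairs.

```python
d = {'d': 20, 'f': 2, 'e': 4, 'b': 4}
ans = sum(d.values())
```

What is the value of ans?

Step 1: d.values() = [20, 2, 4, 4].
Step 2: sum = 30.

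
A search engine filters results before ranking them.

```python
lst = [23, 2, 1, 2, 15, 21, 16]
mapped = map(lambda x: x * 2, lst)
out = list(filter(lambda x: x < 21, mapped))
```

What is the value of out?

Step 1: Map x * 2:
  23 -> 46
  2 -> 4
  1 -> 2
  2 -> 4
  15 -> 30
  21 -> 42
  16 -> 32
Step 2: Filter for < 21:
  46: removed
  4: kept
  2: kept
  4: kept
  30: removed
  42: removed
  32: removed
Therefore out = [4, 2, 4].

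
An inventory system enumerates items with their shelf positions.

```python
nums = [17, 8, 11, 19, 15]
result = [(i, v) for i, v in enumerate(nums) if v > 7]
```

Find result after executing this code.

Step 1: Filter enumerate([17, 8, 11, 19, 15]) keeping v > 7:
  (0, 17): 17 > 7, included
  (1, 8): 8 > 7, included
  (2, 11): 11 > 7, included
  (3, 19): 19 > 7, included
  (4, 15): 15 > 7, included
Therefore result = [(0, 17), (1, 8), (2, 11), (3, 19), (4, 15)].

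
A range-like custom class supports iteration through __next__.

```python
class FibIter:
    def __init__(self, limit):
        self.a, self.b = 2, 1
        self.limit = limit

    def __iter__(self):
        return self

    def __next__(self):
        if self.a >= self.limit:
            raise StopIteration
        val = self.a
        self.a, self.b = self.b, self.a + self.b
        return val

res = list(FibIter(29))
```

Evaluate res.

Step 1: Fibonacci-like sequence (a=2, b=1) until >= 29:
  Yield 2, then a,b = 1,3
  Yield 1, then a,b = 3,4
  Yield 3, then a,b = 4,7
  Yield 4, then a,b = 7,11
  Yield 7, then a,b = 11,18
  Yield 11, then a,b = 18,29
  Yield 18, then a,b = 29,47
Step 2: 29 >= 29, stop.
Therefore res = [2, 1, 3, 4, 7, 11, 18].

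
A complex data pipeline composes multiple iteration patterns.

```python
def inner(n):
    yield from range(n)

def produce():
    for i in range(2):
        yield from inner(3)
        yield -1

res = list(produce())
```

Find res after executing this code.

Step 1: For each i in range(2):
  i=0: yield from inner(3) -> [0, 1, 2], then yield -1
  i=1: yield from inner(3) -> [0, 1, 2], then yield -1
Therefore res = [0, 1, 2, -1, 0, 1, 2, -1].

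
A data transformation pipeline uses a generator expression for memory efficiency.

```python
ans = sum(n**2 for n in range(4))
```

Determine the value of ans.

Step 1: Compute n**2 for each n in range(4):
  n=0: 0**2 = 0
  n=1: 1**2 = 1
  n=2: 2**2 = 4
  n=3: 3**2 = 9
Step 2: sum = 0 + 1 + 4 + 9 = 14.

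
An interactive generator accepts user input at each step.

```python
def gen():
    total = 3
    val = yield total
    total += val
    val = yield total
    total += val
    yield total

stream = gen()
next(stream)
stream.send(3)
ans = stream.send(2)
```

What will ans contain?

Step 1: next() -> yield total=3.
Step 2: send(3) -> val=3, total = 3+3 = 6, yield 6.
Step 3: send(2) -> val=2, total = 6+2 = 8, yield 8.
Therefore ans = 8.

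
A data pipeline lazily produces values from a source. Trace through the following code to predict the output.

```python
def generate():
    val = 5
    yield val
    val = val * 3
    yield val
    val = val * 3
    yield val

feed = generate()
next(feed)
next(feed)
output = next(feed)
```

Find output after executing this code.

Step 1: Trace through generator execution:
  Yield 1: val starts at 5, yield 5
  Yield 2: val = 5 * 3 = 15, yield 15
  Yield 3: val = 15 * 3 = 45, yield 45
Step 2: First next() gets 5, second next() gets the second value, third next() yields 45.
Therefore output = 45.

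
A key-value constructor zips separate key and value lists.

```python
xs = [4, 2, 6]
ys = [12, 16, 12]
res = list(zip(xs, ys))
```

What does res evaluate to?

Step 1: zip pairs elements at same index:
  Index 0: (4, 12)
  Index 1: (2, 16)
  Index 2: (6, 12)
Therefore res = [(4, 12), (2, 16), (6, 12)].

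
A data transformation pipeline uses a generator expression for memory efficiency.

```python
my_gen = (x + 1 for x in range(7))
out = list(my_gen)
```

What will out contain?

Step 1: For each x in range(7), compute x+1:
  x=0: 0+1 = 1
  x=1: 1+1 = 2
  x=2: 2+1 = 3
  x=3: 3+1 = 4
  x=4: 4+1 = 5
  x=5: 5+1 = 6
  x=6: 6+1 = 7
Therefore out = [1, 2, 3, 4, 5, 6, 7].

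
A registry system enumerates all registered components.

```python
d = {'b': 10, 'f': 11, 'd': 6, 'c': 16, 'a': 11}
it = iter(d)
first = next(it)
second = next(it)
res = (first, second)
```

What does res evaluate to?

Step 1: iter(d) iterates over keys: ['b', 'f', 'd', 'c', 'a'].
Step 2: first = next(it) = 'b', second = next(it) = 'f'.
Therefore res = ('b', 'f').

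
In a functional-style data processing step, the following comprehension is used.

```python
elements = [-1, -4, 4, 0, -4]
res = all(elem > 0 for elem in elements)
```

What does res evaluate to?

Step 1: Check elem > 0 for each element in [-1, -4, 4, 0, -4]:
  -1 > 0: False
  -4 > 0: False
  4 > 0: True
  0 > 0: False
  -4 > 0: False
Step 2: all() returns False.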